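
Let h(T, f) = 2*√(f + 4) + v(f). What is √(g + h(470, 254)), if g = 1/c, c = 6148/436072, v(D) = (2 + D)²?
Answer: √(154987775450 + 4724738*√258)/1537 ≈ 256.20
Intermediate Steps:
c = 1537/109018 (c = 6148*(1/436072) = 1537/109018 ≈ 0.014099)
h(T, f) = (2 + f)² + 2*√(4 + f) (h(T, f) = 2*√(f + 4) + (2 + f)² = 2*√(4 + f) + (2 + f)² = (2 + f)² + 2*√(4 + f))
g = 109018/1537 (g = 1/(1537/109018) = 109018/1537 ≈ 70.929)
√(g + h(470, 254)) = √(109018/1537 + ((2 + 254)² + 2*√(4 + 254))) = √(109018/1537 + (256² + 2*√258)) = √(109018/1537 + (65536 + 2*√258)) = √(100837850/1537 + 2*√258)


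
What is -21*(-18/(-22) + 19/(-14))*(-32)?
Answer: -3984/11 ≈ -362.18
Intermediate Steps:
-21*(-18/(-22) + 19/(-14))*(-32) = -21*(-18*(-1/22) + 19*(-1/14))*(-32) = -21*(9/11 - 19/14)*(-32) = -21*(-83/154)*(-32) = (249/22)*(-32) = -3984/11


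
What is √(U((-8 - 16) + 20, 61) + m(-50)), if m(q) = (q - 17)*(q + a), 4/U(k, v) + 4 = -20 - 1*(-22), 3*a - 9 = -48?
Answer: √4219 ≈ 64.954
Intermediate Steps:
a = -13 (a = 3 + (⅓)*(-48) = 3 - 16 = -13)
U(k, v) = -2 (U(k, v) = 4/(-4 + (-20 - 1*(-22))) = 4/(-4 + (-20 + 22)) = 4/(-4 + 2) = 4/(-2) = 4*(-½) = -2)
m(q) = (-17 + q)*(-13 + q) (m(q) = (q - 17)*(q - 13) = (-17 + q)*(-13 + q))
√(U((-8 - 16) + 20, 61) + m(-50)) = √(-2 + (221 + (-50)² - 30*(-50))) = √(-2 + (221 + 2500 + 1500)) = √(-2 + 4221) = √4219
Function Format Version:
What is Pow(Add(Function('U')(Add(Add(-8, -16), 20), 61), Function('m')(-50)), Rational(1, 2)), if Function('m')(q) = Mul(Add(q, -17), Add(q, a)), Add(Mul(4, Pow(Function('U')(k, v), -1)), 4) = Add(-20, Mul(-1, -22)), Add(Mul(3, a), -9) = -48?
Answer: Pow(4219, Rational(1, 2)) ≈ 64.954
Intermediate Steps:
a = -13 (a = Add(3, Mul(Rational(1, 3), -48)) = Add(3, -16) = -13)
Function('U')(k, v) = -2 (Function('U')(k, v) = Mul(4, Pow(Add(-4, Add(-20, Mul(-1, -22))), -1)) = Mul(4, Pow(Add(-4, Add(-20, 22)), -1)) = Mul(4, Pow(Add(-4, 2), -1)) = Mul(4, Pow(-2, -1)) = Mul(4, Rational(-1, 2)) = -2)
Function('m')(q) = Mul(Add(-17, q), Add(-13, q)) (Function('m')(q) = Mul(Add(q, -17), Add(q, -13)) = Mul(Add(-17, q), Add(-13, q)))
Pow(Add(Function('U')(Add(Add(-8, -16), 20), 61), Function('m')(-50)), Rational(1, 2)) = Pow(Add(-2, Add(221, Pow(-50, 2), Mul(-30, -50))), Rational(1, 2)) = Pow(Add(-2, Add(221, 2500, 1500)), Rational(1, 2)) = Pow(Add(-2, 4221), Rational(1, 2)) = Pow(4219, Rational(1, 2))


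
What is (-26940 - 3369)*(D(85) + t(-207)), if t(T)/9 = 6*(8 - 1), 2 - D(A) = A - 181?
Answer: -14427084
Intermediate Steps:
D(A) = 183 - A (D(A) = 2 - (A - 181) = 2 - (-181 + A) = 2 + (181 - A) = 183 - A)
t(T) = 378 (t(T) = 9*(6*(8 - 1)) = 9*(6*7) = 9*42 = 378)
(-26940 - 3369)*(D(85) + t(-207)) = (-26940 - 3369)*((183 - 1*85) + 378) = -30309*((183 - 85) + 378) = -30309*(98 + 378) = -30309*476 = -14427084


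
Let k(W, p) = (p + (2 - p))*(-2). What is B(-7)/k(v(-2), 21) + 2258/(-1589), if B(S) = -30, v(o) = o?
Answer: 19319/3178 ≈ 6.0790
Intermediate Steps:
k(W, p) = -4 (k(W, p) = 2*(-2) = -4)
B(-7)/k(v(-2), 21) + 2258/(-1589) = -30/(-4) + 2258/(-1589) = -30*(-¼) + 2258*(-1/1589) = 15/2 - 2258/1589 = 19319/3178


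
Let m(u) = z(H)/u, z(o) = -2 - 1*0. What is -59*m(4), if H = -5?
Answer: 59/2 ≈ 29.500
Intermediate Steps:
z(o) = -2 (z(o) = -2 + 0 = -2)
m(u) = -2/u
-59*m(4) = -(-118)/4 = -59*(-1/2) = 59/2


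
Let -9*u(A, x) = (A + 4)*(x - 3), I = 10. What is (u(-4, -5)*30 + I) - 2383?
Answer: -2373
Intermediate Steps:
u(A, x) = -(-3 + x)*(4 + A)/9 (u(A, x) = -(A + 4)*(x - 3)/9 = -(4 + A)*(-3 + x)/9 = -(-3 + x)*(4 + A)/9)
(u(-4, -5)*30 + I) - 2383 = ((4/3 - 4/9*(-5) + (⅓)*(-4) - ⅑*(-4)*(-5))*30 + 10) - 2383 = ((4/3 + 20/9 - 4/3 - 20/9)*30 + 10) - 2383 = (0*30 + 10) - 2383 = (0 + 10) - 2383 = 10 - 2383 = -2373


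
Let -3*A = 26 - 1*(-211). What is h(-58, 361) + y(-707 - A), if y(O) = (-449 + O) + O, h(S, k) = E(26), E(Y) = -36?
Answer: -1741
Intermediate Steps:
A = -79 (A = -(26 - 1*(-211))/3 = -(26 + 211)/3 = -1/3*237 = -79)
h(S, k) = -36
y(O) = -449 + 2*O
h(-58, 361) + y(-707 - A) = -36 + (-449 + 2*(-707 - 1*(-79))) = -36 + (-449 + 2*(-707 + 79)) = -36 + (-449 + 2*(-628)) = -36 + (-449 - 1256) = -36 - 1705 = -1741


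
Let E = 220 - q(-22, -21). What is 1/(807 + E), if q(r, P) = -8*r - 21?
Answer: 1/872 ≈ 0.0011468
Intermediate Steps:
q(r, P) = -21 - 8*r
E = 65 (E = 220 - (-21 - 8*(-22)) = 220 - (-21 + 176) = 220 - 1*155 = 220 - 155 = 65)
1/(807 + E) = 1/(807 + 65) = 1/872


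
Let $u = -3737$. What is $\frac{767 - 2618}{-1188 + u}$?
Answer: $\frac{1851}{4925} \approx 0.37584$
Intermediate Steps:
$\frac{767 - 2618}{-1188 + u} = \frac{767 - 2618}{-1188 - 3737} = - \frac{1851}{-4925} = \left(-1851\right) \left(- \frac{1}{4925}\right) = \frac{1851}{4925}$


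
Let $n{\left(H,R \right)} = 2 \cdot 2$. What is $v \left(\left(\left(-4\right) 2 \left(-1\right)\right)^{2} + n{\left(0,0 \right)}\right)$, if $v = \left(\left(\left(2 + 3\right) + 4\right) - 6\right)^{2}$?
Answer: $612$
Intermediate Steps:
$n{\left(H,R \right)} = 4$
$v = 9$ ($v = \left(\left(5 + 4\right) - 6\right)^{2} = \left(9 - 6\right)^{2} = 3^{2} = 9$)
$v \left(\left(\left(-4\right) 2 \left(-1\right)\right)^{2} + n{\left(0,0 \right)}\right) = 9 \left(\left(\left(-4\right) 2 \left(-1\right)\right)^{2} + 4\right) = 9 \left(\left(\left(-8\right) \left(-1\right)\right)^{2} + 4\right) = 9 \left(8^{2} + 4\right) = 9 \left(64 + 4\right) = 9 \cdot 68 = 612$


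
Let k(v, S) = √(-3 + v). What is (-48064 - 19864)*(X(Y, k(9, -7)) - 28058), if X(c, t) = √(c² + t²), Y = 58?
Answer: 1905923824 - 67928*√3370 ≈ 1.9020e+9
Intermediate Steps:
(-48064 - 19864)*(X(Y, k(9, -7)) - 28058) = (-48064 - 19864)*(√(58² + (√(-3 + 9))²) - 28058) = -67928*(√(3364 + (√6)²) - 28058) = -67928*(√(3364 + 6) - 28058) = -67928*(√3370 - 28058) = -67928*(-28058 + √3370) = 1905923824 - 67928*√3370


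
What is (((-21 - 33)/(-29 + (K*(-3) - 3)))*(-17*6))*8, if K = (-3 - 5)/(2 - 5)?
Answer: -5508/5 ≈ -1101.6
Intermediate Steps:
K = 8/3 (K = -8/(-3) = -8*(-1/3) = 8/3 ≈ 2.6667)
(((-21 - 33)/(-29 + (K*(-3) - 3)))*(-17*6))*8 = (((-21 - 33)/(-29 + ((8/3)*(-3) - 3)))*(-17*6))*8 = (-54/(-29 + (-8 - 3))*(-102))*8 = (-54/(-29 - 11)*(-102))*8 = (-54/(-40)*(-102))*8 = (-54*(-1/40)*(-102))*8 = ((27/20)*(-102))*8 = -1377/10*8 = -5508/5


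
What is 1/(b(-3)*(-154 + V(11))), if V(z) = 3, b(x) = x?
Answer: 1/453 ≈ 0.0022075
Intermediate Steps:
1/(b(-3)*(-154 + V(11))) = 1/(-3*(-154 + 3)) = 1/(-3*(-151)) = 1/453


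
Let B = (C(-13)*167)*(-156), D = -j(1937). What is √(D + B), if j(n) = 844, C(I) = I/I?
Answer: 164*I ≈ 164.0*I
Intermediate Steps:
C(I) = 1
D = -844 (D = -1*844 = -844)
B = -26052 (B = (1*167)*(-156) = 167*(-156) = -26052)
√(D + B) = √(-844 - 26052) = √(-26896) = 164*I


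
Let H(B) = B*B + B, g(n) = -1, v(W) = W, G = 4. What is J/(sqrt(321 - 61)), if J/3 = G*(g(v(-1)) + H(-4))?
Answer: 66*sqrt(65)/65 ≈ 8.1863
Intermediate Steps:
H(B) = B + B**2 (H(B) = B**2 + B = B + B**2)
J = 132 (J = 3*(4*(-1 - 4*(1 - 4))) = 3*(4*(-1 - 4*(-3))) = 3*(4*(-1 + 12)) = 3*(4*11) = 3*44 = 132)
J/(sqrt(321 - 61)) = 132/(sqrt(321 - 61)) = 132/(sqrt(260)) = 132/((2*sqrt(65))) = 132*(sqrt(65)/130) = 66*sqrt(65)/65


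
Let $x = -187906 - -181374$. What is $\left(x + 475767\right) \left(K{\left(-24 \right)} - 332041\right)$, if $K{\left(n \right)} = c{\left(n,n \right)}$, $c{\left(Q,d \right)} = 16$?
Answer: $-155797750875$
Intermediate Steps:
$K{\left(n \right)} = 16$
$x = -6532$ ($x = -187906 + 181374 = -6532$)
$\left(x + 475767\right) \left(K{\left(-24 \right)} - 332041\right) = \left(-6532 + 475767\right) \left(16 - 332041\right) = 469235 \left(-332025\right) = -155797750875$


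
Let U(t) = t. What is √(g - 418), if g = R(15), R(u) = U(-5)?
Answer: 3*I*√47 ≈ 20.567*I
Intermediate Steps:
R(u) = -5
g = -5
√(g - 418) = √(-5 - 418) = √(-423) = 3*I*√47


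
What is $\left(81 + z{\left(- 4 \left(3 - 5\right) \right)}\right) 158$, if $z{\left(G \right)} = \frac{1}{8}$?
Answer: $\frac{51271}{4} \approx 12818.0$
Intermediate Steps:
$z{\left(G \right)} = \frac{1}{8}$
$\left(81 + z{\left(- 4 \left(3 - 5\right) \right)}\right) 158 = \left(81 + \frac{1}{8}\right) 158 = \frac{649}{8} \cdot 158 = \frac{51271}{4}$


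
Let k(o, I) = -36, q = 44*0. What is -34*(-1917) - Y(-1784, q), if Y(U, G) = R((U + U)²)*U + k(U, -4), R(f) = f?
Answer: 22711498430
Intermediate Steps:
q = 0
Y(U, G) = -36 + 4*U³ (Y(U, G) = (U + U)²*U - 36 = (2*U)²*U - 36 = (4*U²)*U - 36 = 4*U³ - 36 = -36 + 4*U³)
-34*(-1917) - Y(-1784, q) = -34*(-1917) - (-36 + 4*(-1784)³) = 65178 - (-36 + 4*(-5677858304)) = 65178 - (-36 - 22711433216) = 65178 - 1*(-22711433252) = 65178 + 22711433252 = 22711498430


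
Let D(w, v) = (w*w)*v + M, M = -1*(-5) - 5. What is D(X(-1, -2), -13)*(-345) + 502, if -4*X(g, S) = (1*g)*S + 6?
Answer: 18442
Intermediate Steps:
M = 0 (M = 5 - 5 = 0)
X(g, S) = -3/2 - S*g/4 (X(g, S) = -((1*g)*S + 6)/4 = -(g*S + 6)/4 = -(S*g + 6)/4 = -(6 + S*g)/4 = -3/2 - S*g/4)
D(w, v) = v*w**2 (D(w, v) = (w*w)*v + 0 = w**2*v + 0 = v*w**2 + 0 = v*w**2)
D(X(-1, -2), -13)*(-345) + 502 = -13*(-3/2 - 1/4*(-2)*(-1))**2*(-345) + 502 = -13*(-3/2 - 1/2)**2*(-345) + 502 = -13*(-2)**2*(-345) + 502 = -13*4*(-345) + 502 = -52*(-345) + 502 = 17940 + 502 = 18442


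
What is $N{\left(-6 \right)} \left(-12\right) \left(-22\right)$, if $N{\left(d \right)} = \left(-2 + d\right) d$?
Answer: $12672$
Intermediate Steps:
$N{\left(d \right)} = d \left(-2 + d\right)$
$N{\left(-6 \right)} \left(-12\right) \left(-22\right) = - 6 \left(-2 - 6\right) \left(-12\right) \left(-22\right) = \left(-6\right) \left(-8\right) \left(-12\right) \left(-22\right) = 48 \left(-12\right) \left(-22\right) = \left(-576\right) \left(-22\right) = 12672$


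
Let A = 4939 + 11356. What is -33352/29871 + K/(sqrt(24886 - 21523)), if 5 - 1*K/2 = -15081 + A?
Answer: -33352/29871 - 806*sqrt(3363)/1121 ≈ -42.812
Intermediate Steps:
A = 16295
K = -2418 (K = 10 - 2*(-15081 + 16295) = 10 - 2*1214 = 10 - 2428 = -2418)
-33352/29871 + K/(sqrt(24886 - 21523)) = -33352/29871 - 2418/sqrt(24886 - 21523) = -33352*1/29871 - 2418*sqrt(3363)/3363 = -33352/29871 - 806*sqrt(3363)/1121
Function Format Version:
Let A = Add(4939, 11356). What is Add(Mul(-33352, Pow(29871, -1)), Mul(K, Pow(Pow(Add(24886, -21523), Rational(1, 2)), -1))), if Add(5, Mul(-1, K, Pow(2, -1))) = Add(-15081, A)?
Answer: Add(Rational(-33352, 29871), Mul(Rational(-806, 1121), Pow(3363, Rational(1, 2)))) ≈ -42.812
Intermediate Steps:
A = 16295
K = -2418 (K = Add(10, Mul(-2, Add(-15081, 16295))) = Add(10, Mul(-2, 1214)) = Add(10, -2428) = -2418)
Add(Mul(-33352, Pow(29871, -1)), Mul(K, Pow(Pow(Add(24886, -21523), Rational(1, 2)), -1))) = Add(Mul(-33352, Pow(29871, -1)), Mul(-2418, Pow(Pow(Add(24886, -21523), Rational(1, 2)), -1))) = Add(Mul(-33352, Rational(1, 29871)), Mul(-2418, Pow(Pow(3363, Rational(1, 2)), -1))) = Add(Rational(-33352, 29871), Mul(-2418, Mul(Rational(1, 3363), Pow(3363, Rational(1, 2))))) = Add(Rational(-33352, 29871), Mul(Rational(-806, 1121), Pow(3363, Rational(1, 2))))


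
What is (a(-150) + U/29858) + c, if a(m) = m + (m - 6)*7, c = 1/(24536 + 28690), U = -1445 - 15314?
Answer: -493676398603/397305477 ≈ -1242.6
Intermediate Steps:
U = -16759
c = 1/53226 ≈ 1.8788e-5
a(m) = -42 + 8*m (a(m) = m + (-6 + m)*7 = m + (-42 + 7*m) = -42 + 8*m)
(a(-150) + U/29858) + c = ((-42 + 8*(-150)) - 16759/29858) + 1/53226 = ((-42 - 1200) - 16759*1/29858) + 1/53226 = (-1242 - 16759/29858) + 1/53226 = -37100395/29858 + 1/53226 = -493676398603/397305477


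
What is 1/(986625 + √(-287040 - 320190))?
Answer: 21925/21631766619 - I*√67470/324476499285 ≈ 1.0136e-6 - 8.0052e-10*I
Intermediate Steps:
1/(986625 + √(-287040 - 320190)) = 1/(986625 + √(-607230)) = 1/(986625 + 3*I*√67470)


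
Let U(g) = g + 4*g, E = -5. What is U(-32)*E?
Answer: 800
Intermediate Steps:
U(g) = 5*g
U(-32)*E = (5*(-32))*(-5) = -160*(-5) = 800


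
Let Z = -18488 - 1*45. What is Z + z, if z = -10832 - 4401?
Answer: -33766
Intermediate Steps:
Z = -18533 (Z = -18488 - 45 = -18533)
z = -15233
Z + z = -18533 - 15233 = -33766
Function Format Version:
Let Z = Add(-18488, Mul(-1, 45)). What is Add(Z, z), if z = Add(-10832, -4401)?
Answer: -33766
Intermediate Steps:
Z = -18533 (Z = Add(-18488, -45) = -18533)
z = -15233
Add(Z, z) = Add(-18533, -15233) = -33766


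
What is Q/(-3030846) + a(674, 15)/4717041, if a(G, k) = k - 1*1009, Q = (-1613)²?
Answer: -584555414593/680791659366 ≈ -0.85864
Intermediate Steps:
Q = 2601769
a(G, k) = -1009 + k (a(G, k) = k - 1009 = -1009 + k)
Q/(-3030846) + a(674, 15)/4717041 = 2601769/(-3030846) + (-1009 + 15)/4717041 = 2601769*(-1/3030846) - 994*1/4717041 = -2601769/3030846 - 142/673863 = -584555414593/680791659366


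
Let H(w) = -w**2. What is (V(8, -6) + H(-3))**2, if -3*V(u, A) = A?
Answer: 49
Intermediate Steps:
V(u, A) = -A/3
(V(8, -6) + H(-3))**2 = (-1/3*(-6) - 1*(-3)**2)**2 = (2 - 1*9)**2 = (2 - 9)**2 = (-7)**2 = 49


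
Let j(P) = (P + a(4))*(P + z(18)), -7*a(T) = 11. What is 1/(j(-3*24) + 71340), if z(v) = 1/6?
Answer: 42/3218245 ≈ 1.3051e-5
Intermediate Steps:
z(v) = ⅙
a(T) = -11/7 (a(T) = -⅐*11 = -11/7)
j(P) = (-11/7 + P)*(⅙ + P) (j(P) = (P - 11/7)*(P + ⅙) = (-11/7 + P)*(⅙ + P))
1/(j(-3*24) + 71340) = 1/((-11/42 + (-3*24)² - (-59)*24/14) + 71340) = 1/((-11/42 + (-72)² - 59/42*(-72)) + 71340) = 1/((-11/42 + 5184 + 708/7) + 71340) = 1/(221965/42 + 71340) = 1/(3218245/42) = 42/3218245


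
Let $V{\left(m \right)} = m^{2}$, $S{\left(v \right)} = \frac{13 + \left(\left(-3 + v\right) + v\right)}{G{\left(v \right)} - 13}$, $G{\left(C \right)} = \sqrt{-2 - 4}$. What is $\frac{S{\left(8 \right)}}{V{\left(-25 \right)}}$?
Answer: $- \frac{338}{109375} - \frac{26 i \sqrt{6}}{109375} \approx -0.0030903 - 0.00058228 i$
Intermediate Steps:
$G{\left(C \right)} = i \sqrt{6}$ ($G{\left(C \right)} = \sqrt{-6} = i \sqrt{6}$)
$S{\left(v \right)} = \frac{10 + 2 v}{-13 + i \sqrt{6}}$ ($S{\left(v \right)} = \frac{13 + \left(\left(-3 + v\right) + v\right)}{i \sqrt{6} - 13} = \frac{13 + \left(-3 + 2 v\right)}{-13 + i \sqrt{6}} = \frac{10 + 2 v}{-13 + i \sqrt{6}}$)
$\frac{S{\left(8 \right)}}{V{\left(-25 \right)}} = \frac{\left(-2\right) \frac{1}{13 - i \sqrt{6}} \left(5 + 8\right)}{\left(-25\right)^{2}} = \frac{\left(-2\right) \frac{1}{13 - i \sqrt{6}} \cdot 13}{625} = - \frac{26}{13 - i \sqrt{6}} \cdot \frac{1}{625} = - \frac{26}{625 \left(13 - i \sqrt{6}\right)}$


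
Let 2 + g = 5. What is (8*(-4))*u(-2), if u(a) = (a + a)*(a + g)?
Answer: 128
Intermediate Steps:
g = 3 (g = -2 + 5 = 3)
u(a) = 2*a*(3 + a) (u(a) = (a + a)*(a + 3) = (2*a)*(3 + a) = 2*a*(3 + a))
(8*(-4))*u(-2) = (8*(-4))*(2*(-2)*(3 - 2)) = -64*(-2) = -32*(-4) = 128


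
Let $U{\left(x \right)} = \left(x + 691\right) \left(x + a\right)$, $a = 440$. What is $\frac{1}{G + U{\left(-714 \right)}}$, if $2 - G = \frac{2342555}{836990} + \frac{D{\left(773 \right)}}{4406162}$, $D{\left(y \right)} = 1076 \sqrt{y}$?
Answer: $\frac{857007865738161300532163718}{5400179004906106017924421735873} + \frac{33213395002742081512 \sqrt{773}}{5400179004906106017924421735873} \approx 0.0001587$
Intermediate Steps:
$U{\left(x \right)} = \left(440 + x\right) \left(691 + x\right)$ ($U{\left(x \right)} = \left(x + 691\right) \left(x + 440\right) = \left(691 + x\right) \left(440 + x\right) = \left(440 + x\right) \left(691 + x\right)$)
$G = - \frac{133715}{167398} - \frac{538 \sqrt{773}}{2203081}$ ($G = 2 - \left(\frac{2342555}{836990} + \frac{1076 \sqrt{773}}{4406162}\right) = 2 - \left(2342555 \cdot \frac{1}{836990} + 1076 \sqrt{773} \cdot \frac{1}{4406162}\right) = 2 - \left(\frac{468511}{167398} + \frac{538 \sqrt{773}}{2203081}\right) = - \frac{133715}{167398} - \frac{538 \sqrt{773}}{2203081} \approx -0.80557$)
$\frac{1}{G + U{\left(-714 \right)}} = \frac{1}{\left(- \frac{133715}{167398} - \frac{538 \sqrt{773}}{2203081}\right) + \left(304040 + \left(-714\right)^{2} + 1131 \left(-714\right)\right)} = \frac{1}{\left(- \frac{133715}{167398} - \frac{538 \sqrt{773}}{2203081}\right) + \left(304040 + 509796 - 807534\right)} = \frac{1}{\left(- \frac{133715}{167398} - \frac{538 \sqrt{773}}{2203081}\right) + 6302} = \frac{1}{\frac{1054808481}{167398} - \frac{538 \sqrt{773}}{2203081}}$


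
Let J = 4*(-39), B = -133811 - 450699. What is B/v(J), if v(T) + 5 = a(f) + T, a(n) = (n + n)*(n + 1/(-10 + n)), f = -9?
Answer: -11105690/37 ≈ -3.0015e+5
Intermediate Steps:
B = -584510
a(n) = 2*n*(n + 1/(-10 + n)) (a(n) = (2*n)*(n + 1/(-10 + n)) = 2*n*(n + 1/(-10 + n)))
J = -156
v(T) = 3001/19 + T (v(T) = -5 + (2*(-9)*(1 + (-9)**2 - 10*(-9))/(-10 - 9) + T) = -5 + (2*(-9)*(1 + 81 + 90)/(-19) + T) = -5 + (2*(-9)*(-1/19)*172 + T) = -5 + (3096/19 + T) = 3001/19 + T)
B/v(J) = -584510/(3001/19 - 156) = -584510/37/19 = -584510*19/37 = -11105690/37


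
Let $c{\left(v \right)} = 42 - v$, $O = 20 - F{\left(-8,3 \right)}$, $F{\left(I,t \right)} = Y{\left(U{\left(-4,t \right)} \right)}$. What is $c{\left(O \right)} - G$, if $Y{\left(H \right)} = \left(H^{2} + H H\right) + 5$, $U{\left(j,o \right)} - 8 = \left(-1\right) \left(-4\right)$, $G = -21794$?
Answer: $22109$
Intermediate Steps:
$U{\left(j,o \right)} = 12$ ($U{\left(j,o \right)} = 8 - -4 = 8 + 4 = 12$)
$Y{\left(H \right)} = 5 + 2 H^{2}$ ($Y{\left(H \right)} = \left(H^{2} + H^{2}\right) + 5 = 2 H^{2} + 5 = 5 + 2 H^{2}$)
$F{\left(I,t \right)} = 293$ ($F{\left(I,t \right)} = 5 + 2 \cdot 12^{2} = 5 + 2 \cdot 144 = 5 + 288 = 293$)
$O = -273$ ($O = 20 - 293 = -273$)
$c{\left(O \right)} - G = \left(42 - -273\right) - -21794 = \left(42 + 273\right) + 21794 = 315 + 21794 = 22109$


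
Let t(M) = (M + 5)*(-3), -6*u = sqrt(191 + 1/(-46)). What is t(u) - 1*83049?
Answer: -83064 + sqrt(404110)/92 ≈ -83057.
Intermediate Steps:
u = -sqrt(404110)/276 (u = -sqrt(191 + 1/(-46))/6 = -sqrt(191 - 1/46)/6 = -sqrt(404110)/276 ≈ -2.3032)
t(M) = -15 - 3*M (t(M) = (5 + M)*(-3) = -15 - 3*M)
t(u) - 1*83049 = (-15 - (-1)*sqrt(404110)/92) - 1*83049 = (-15 + sqrt(404110)/92) - 83049 = -83064 + sqrt(404110)/92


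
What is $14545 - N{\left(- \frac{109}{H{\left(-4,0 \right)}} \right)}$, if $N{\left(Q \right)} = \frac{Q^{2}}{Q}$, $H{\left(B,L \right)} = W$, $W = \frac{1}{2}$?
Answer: $14763$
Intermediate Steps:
$W = \frac{1}{2} \approx 0.5$
$H{\left(B,L \right)} = \frac{1}{2}$
$N{\left(Q \right)} = Q$
$14545 - N{\left(- \frac{109}{H{\left(-4,0 \right)}} \right)} = 14545 - - 109 \frac{1}{\frac{1}{2}} = 14545 - \left(-109\right) 2 = 14545 - -218 = 14545 + 218 = 14763$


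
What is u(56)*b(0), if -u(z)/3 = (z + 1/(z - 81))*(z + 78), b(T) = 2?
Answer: -1124796/25 ≈ -44992.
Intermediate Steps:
u(z) = -3*(78 + z)*(z + 1/(-81 + z)) (u(z) = -3*(z + 1/(z - 81))*(z + 78) = -3*(z + 1/(-81 + z))*(78 + z) = -3*(78 + z)*(z + 1/(-81 + z)))
u(56)*b(0) = (3*(-78 - 1*56**3 + 3*56**2 + 6317*56)/(-81 + 56))*2 = (3*(-78 - 1*175616 + 3*3136 + 353752)/(-25))*2 = (3*(-1/25)*(-78 - 175616 + 9408 + 353752))*2 = (3*(-1/25)*187466)*2 = -562398/25*2 = -1124796/25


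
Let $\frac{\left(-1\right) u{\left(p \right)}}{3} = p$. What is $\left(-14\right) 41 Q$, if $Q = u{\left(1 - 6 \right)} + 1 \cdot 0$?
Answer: $-8610$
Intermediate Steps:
$u{\left(p \right)} = - 3 p$
$Q = 15$ ($Q = - 3 \left(1 - 6\right) + 1 \cdot 0 = - 3 \left(1 - 6\right) + 0 = \left(-3\right) \left(-5\right) + 0 = 15 + 0 = 15$)
$\left(-14\right) 41 Q = \left(-14\right) 41 \cdot 15 = \left(-574\right) 15 = -8610$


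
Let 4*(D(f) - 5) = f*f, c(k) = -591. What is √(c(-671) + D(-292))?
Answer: √20730 ≈ 143.98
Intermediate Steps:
D(f) = 5 + f²/4 (D(f) = 5 + (f*f)/4 = 5 + f²/4)
√(c(-671) + D(-292)) = √(-591 + (5 + (¼)*(-292)²)) = √(-591 + (5 + (¼)*85264)) = √(-591 + (5 + 21316)) = √(-591 + 21321) = √20730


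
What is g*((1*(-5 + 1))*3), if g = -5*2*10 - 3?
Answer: 1236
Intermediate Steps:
g = -103 (g = -10*10 - 3 = -100 - 3 = -103)
g*((1*(-5 + 1))*3) = -103*1*(-5 + 1)*3 = -103*1*(-4)*3 = -(-412)*3 = -103*(-12) = 1236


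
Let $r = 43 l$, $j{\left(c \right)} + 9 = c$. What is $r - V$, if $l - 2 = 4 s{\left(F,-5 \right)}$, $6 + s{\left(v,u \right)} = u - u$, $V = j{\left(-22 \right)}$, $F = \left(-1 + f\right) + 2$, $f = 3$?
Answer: $-915$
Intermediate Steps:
$j{\left(c \right)} = -9 + c$
$F = 4$ ($F = \left(-1 + 3\right) + 2 = 2 + 2 = 4$)
$V = -31$ ($V = -9 - 22 = -31$)
$s{\left(v,u \right)} = -6$ ($s{\left(v,u \right)} = -6 + \left(u - u\right) = -6 + 0 = -6$)
$l = -22$ ($l = 2 + 4 \left(-6\right) = 2 - 24 = -22$)
$r = -946$ ($r = 43 \left(-22\right) = -946$)
$r - V = -946 - -31 = -946 + 31 = -915$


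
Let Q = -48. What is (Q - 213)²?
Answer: 68121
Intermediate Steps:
(Q - 213)² = (-48 - 213)² = (-261)² = 68121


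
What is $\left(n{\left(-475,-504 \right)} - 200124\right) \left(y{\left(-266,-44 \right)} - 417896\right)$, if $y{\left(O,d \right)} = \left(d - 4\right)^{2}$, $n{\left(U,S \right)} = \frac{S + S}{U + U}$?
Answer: $\frac{39505508910432}{475} \approx 8.317 \cdot 10^{10}$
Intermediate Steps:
$n{\left(U,S \right)} = \frac{S}{U}$ ($n{\left(U,S \right)} = \frac{2 S}{2 U} = 2 S \frac{1}{2 U} = \frac{S}{U}$)
$y{\left(O,d \right)} = \left(-4 + d\right)^{2}$
$\left(n{\left(-475,-504 \right)} - 200124\right) \left(y{\left(-266,-44 \right)} - 417896\right) = \left(- \frac{504}{-475} - 200124\right) \left(\left(-4 - 44\right)^{2} - 417896\right) = \left(\left(-504\right) \left(- \frac{1}{475}\right) - 200124\right) \left(\left(-48\right)^{2} - 417896\right) = \left(\frac{504}{475} - 200124\right) \left(2304 - 417896\right) = \left(- \frac{95058396}{475}\right) \left(-415592\right) = \frac{39505508910432}{475}$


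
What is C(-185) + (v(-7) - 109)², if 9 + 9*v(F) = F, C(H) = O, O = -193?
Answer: 978376/81 ≈ 12079.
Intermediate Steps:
C(H) = -193
v(F) = -1 + F/9
C(-185) + (v(-7) - 109)² = -193 + ((-1 + (⅑)*(-7)) - 109)² = -193 + ((-1 - 7/9) - 109)² = -193 + (-16/9 - 109)² = -193 + (-997/9)² = -193 + 994009/81 = 978376/81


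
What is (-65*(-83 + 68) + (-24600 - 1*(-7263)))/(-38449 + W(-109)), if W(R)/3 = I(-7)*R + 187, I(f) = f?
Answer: 16362/35599 ≈ 0.45962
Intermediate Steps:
W(R) = 561 - 21*R (W(R) = 3*(-7*R + 187) = 3*(187 - 7*R) = 561 - 21*R)
(-65*(-83 + 68) + (-24600 - 1*(-7263)))/(-38449 + W(-109)) = (-65*(-83 + 68) + (-24600 - 1*(-7263)))/(-38449 + (561 - 21*(-109))) = (-65*(-15) + (-24600 + 7263))/(-38449 + (561 + 2289)) = (975 - 17337)/(-38449 + 2850) = -16362/(-35599) = -16362*(-1/35599) = 16362/35599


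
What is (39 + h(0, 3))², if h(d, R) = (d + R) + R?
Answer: 2025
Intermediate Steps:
h(d, R) = d + 2*R (h(d, R) = (R + d) + R = d + 2*R)
(39 + h(0, 3))² = (39 + (0 + 2*3))² = (39 + (0 + 6))² = (39 + 6)² = 45² = 2025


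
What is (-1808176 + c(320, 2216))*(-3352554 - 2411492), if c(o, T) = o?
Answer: 10420565145376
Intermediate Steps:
(-1808176 + c(320, 2216))*(-3352554 - 2411492) = (-1808176 + 320)*(-3352554 - 2411492) = -1807856*(-5764046) = 10420565145376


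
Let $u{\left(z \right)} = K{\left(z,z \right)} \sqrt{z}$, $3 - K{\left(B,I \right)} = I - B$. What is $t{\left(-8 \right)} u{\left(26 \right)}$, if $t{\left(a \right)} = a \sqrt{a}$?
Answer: $- 96 i \sqrt{13} \approx - 346.13 i$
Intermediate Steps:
$K{\left(B,I \right)} = 3 + B - I$ ($K{\left(B,I \right)} = 3 - \left(I - B\right) = 3 + \left(B - I\right) = 3 + B - I$)
$u{\left(z \right)} = 3 \sqrt{z}$ ($u{\left(z \right)} = \left(3 + z - z\right) \sqrt{z} = 3 \sqrt{z}$)
$t{\left(a \right)} = a^{\frac{3}{2}}$
$t{\left(-8 \right)} u{\left(26 \right)} = \left(-8\right)^{\frac{3}{2}} \cdot 3 \sqrt{26} = - 16 i \sqrt{2} \cdot 3 \sqrt{26} = - 96 i \sqrt{13}$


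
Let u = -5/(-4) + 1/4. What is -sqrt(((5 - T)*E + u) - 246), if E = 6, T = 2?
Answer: -I*sqrt(906)/2 ≈ -15.05*I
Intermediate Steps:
u = 3/2 (u = -5*(-1/4) + 1*(1/4) = 5/4 + 1/4 = 3/2 ≈ 1.5000)
-sqrt(((5 - T)*E + u) - 246) = -sqrt(((5 - 1*2)*6 + 3/2) - 246) = -sqrt(((5 - 2)*6 + 3/2) - 246) = -sqrt((3*6 + 3/2) - 246) = -sqrt((18 + 3/2) - 246) = -sqrt(39/2 - 246) = -sqrt(-453/2) = -I*sqrt(906)/2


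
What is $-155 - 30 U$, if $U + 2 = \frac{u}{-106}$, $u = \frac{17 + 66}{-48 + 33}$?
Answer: $- \frac{5118}{53} \approx -96.566$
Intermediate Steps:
$u = - \frac{83}{15}$ ($u = \frac{83}{-15} = 83 \left(- \frac{1}{15}\right) = - \frac{83}{15} \approx -5.5333$)
$U = - \frac{3097}{1590}$ ($U = -2 - \frac{83}{15 \left(-106\right)} = -2 - - \frac{83}{1590} = -2 + \frac{83}{1590} = - \frac{3097}{1590} \approx -1.9478$)
$-155 - 30 U = -155 - - \frac{3097}{53} = -155 + \frac{3097}{53} = - \frac{5118}{53}$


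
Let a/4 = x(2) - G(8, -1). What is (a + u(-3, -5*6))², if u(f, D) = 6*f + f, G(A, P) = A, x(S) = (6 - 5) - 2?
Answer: 3249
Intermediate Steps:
x(S) = -1 (x(S) = 1 - 2 = -1)
u(f, D) = 7*f
a = -36 (a = 4*(-1 - 1*8) = 4*(-1 - 8) = 4*(-9) = -36)
(a + u(-3, -5*6))² = (-36 + 7*(-3))² = (-36 - 21)² = (-57)² = 3249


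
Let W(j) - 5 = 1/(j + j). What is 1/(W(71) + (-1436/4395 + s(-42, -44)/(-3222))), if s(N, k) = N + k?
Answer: 335136330/1577486311 ≈ 0.21245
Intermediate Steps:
W(j) = 5 + 1/(2*j) (W(j) = 5 + 1/(j + j) = 5 + 1/(2*j))
1/(W(71) + (-1436/4395 + s(-42, -44)/(-3222))) = 1/((5 + (1/2)/71) + (-1436/4395 + (-42 - 44)/(-3222))) = 1/((5 + (1/2)*(1/71)) + (-1436*1/4395 - 86*(-1/3222))) = 1/((5 + 1/142) + (-1436/4395 + 43/1611)) = 1/(711/142 - 708137/2360115) = 1/(1577486311/335136330) = 335136330/1577486311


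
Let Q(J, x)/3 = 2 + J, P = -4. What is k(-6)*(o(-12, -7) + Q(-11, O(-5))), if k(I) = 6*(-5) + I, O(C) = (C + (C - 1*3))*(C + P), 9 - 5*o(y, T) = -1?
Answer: 900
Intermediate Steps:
o(y, T) = 2 (o(y, T) = 9/5 - ⅕*(-1) = 9/5 + ⅕ = 2)
O(C) = (-4 + C)*(-3 + 2*C) (O(C) = (C + (C - 1*3))*(C - 4) = (C + (C - 3))*(-4 + C) = (C + (-3 + C))*(-4 + C) = (-3 + 2*C)*(-4 + C) = (-4 + C)*(-3 + 2*C))
k(I) = -30 + I
Q(J, x) = 6 + 3*J (Q(J, x) = 3*(2 + J) = 6 + 3*J)
k(-6)*(o(-12, -7) + Q(-11, O(-5))) = (-30 - 6)*(2 + (6 + 3*(-11))) = -36*(2 + (6 - 33)) = -36*(2 - 27) = -36*(-25) = 900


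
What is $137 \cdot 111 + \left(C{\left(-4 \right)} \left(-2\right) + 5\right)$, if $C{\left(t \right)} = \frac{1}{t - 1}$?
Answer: $\frac{76062}{5} \approx 15212.0$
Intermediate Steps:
$C{\left(t \right)} = \frac{1}{-1 + t}$
$137 \cdot 111 + \left(C{\left(-4 \right)} \left(-2\right) + 5\right) = 137 \cdot 111 + \left(\frac{1}{-1 - 4} \left(-2\right) + 5\right) = 15207 + \left(\frac{1}{-5} \left(-2\right) + 5\right) = 15207 + \left(\left(- \frac{1}{5}\right) \left(-2\right) + 5\right) = 15207 + \left(\frac{2}{5} + 5\right) = 15207 + \frac{27}{5} = \frac{76062}{5}$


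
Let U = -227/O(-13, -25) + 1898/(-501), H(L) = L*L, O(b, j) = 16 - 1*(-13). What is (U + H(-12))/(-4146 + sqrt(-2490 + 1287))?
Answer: -2658148474/83253683517 - 1923407*I*sqrt(1203)/249761050551 ≈ -0.031928 - 0.0002671*I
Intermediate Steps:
O(b, j) = 29 (O(b, j) = 16 + 13 = 29)
H(L) = L**2
U = -168769/14529 (U = -227/29 + 1898/(-501) = -227*1/29 + 1898*(-1/501) = -227/29 - 1898/501 = -168769/14529 ≈ -11.616)
(U + H(-12))/(-4146 + sqrt(-2490 + 1287)) = (-168769/14529 + (-12)**2)/(-4146 + sqrt(-2490 + 1287)) = (-168769/14529 + 144)/(-4146 + sqrt(-1203)) = 1923407/(14529*(-4146 + I*sqrt(1203)))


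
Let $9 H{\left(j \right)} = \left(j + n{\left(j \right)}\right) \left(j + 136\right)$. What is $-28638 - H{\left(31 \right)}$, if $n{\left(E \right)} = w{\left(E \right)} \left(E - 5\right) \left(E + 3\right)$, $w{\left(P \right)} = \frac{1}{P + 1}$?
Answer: $- \frac{2140259}{72} \approx -29726.0$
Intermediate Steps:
$w{\left(P \right)} = \frac{1}{1 + P}$
$n{\left(E \right)} = \frac{\left(-5 + E\right) \left(3 + E\right)}{1 + E}$ ($n{\left(E \right)} = \frac{\left(E - 5\right) \left(E + 3\right)}{1 + E} = \frac{\left(-5 + E\right) \left(3 + E\right)}{1 + E}$)
$H{\left(j \right)} = \frac{\left(136 + j\right) \left(j + \frac{-15 + j^{2} - 2 j}{1 + j}\right)}{9}$ ($H{\left(j \right)} = \frac{\left(j + \frac{-15 + j^{2} - 2 j}{1 + j}\right) \left(j + 136\right)}{9} = \frac{\left(j + \frac{-15 + j^{2} - 2 j}{1 + j}\right) \left(136 + j\right)}{9} = \frac{\left(136 + j\right) \left(j + \frac{-15 + j^{2} - 2 j}{1 + j}\right)}{9}$)
$-28638 - H{\left(31 \right)} = -28638 - \frac{-2040 - 4681 + 2 \cdot 31^{3} + 271 \cdot 31^{2}}{9 \left(1 + 31\right)} = -28638 - \frac{-2040 - 4681 + 2 \cdot 29791 + 271 \cdot 961}{9 \cdot 32} = -28638 - \frac{1}{9} \cdot \frac{1}{32} \left(-2040 - 4681 + 59582 + 260431\right) = -28638 - \frac{1}{9} \cdot \frac{1}{32} \cdot 313292 = -28638 - \frac{78323}{72} = - \frac{2140259}{72}$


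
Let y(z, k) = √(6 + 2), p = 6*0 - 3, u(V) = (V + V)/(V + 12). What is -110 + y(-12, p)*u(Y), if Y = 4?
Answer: -110 + √2 ≈ -108.59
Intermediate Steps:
u(V) = 2*V/(12 + V) (u(V) = (2*V)/(12 + V) = 2*V/(12 + V))
p = -3 (p = 0 - 3 = -3)
y(z, k) = 2*√2 (y(z, k) = √8 = 2*√2)
-110 + y(-12, p)*u(Y) = -110 + (2*√2)*(2*4/(12 + 4)) = -110 + (2*√2)*(2*4/16) = -110 + (2*√2)*(2*4*(1/16)) = -110 + (2*√2)*(½) = -110 + √2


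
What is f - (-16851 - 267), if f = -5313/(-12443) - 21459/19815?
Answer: 61165490972/3573305 ≈ 17117.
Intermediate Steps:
f = -2344018/3573305 (f = -5313*(-1/12443) - 21459*1/19815 = 231/541 - 7153/6605 = -2344018/3573305 ≈ -0.65598)
f - (-16851 - 267) = -2344018/3573305 - (-16851 - 267) = -2344018/3573305 - 1*(-17118) = -2344018/3573305 + 17118 = 61165490972/3573305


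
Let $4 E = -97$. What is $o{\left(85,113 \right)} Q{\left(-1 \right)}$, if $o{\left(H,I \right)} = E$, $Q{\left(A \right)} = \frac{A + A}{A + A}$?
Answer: $- \frac{97}{4} \approx -24.25$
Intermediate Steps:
$E = - \frac{97}{4}$ ($E = \frac{1}{4} \left(-97\right) = - \frac{97}{4} \approx -24.25$)
$Q{\left(A \right)} = 1$ ($Q{\left(A \right)} = \frac{2 A}{2 A} = 2 A \frac{1}{2 A} = 1$)
$o{\left(H,I \right)} = - \frac{97}{4}$
$o{\left(85,113 \right)} Q{\left(-1 \right)} = \left(- \frac{97}{4}\right) 1 = - \frac{97}{4}$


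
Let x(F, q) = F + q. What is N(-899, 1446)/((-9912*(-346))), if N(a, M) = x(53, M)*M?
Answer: 361259/571592 ≈ 0.63202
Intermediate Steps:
N(a, M) = M*(53 + M) (N(a, M) = (53 + M)*M = M*(53 + M))
N(-899, 1446)/((-9912*(-346))) = (1446*(53 + 1446))/((-9912*(-346))) = (1446*1499)/3429552 = 2167554*(1/3429552) = 361259/571592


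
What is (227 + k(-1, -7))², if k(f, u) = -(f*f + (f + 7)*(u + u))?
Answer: 96100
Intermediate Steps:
k(f, u) = -f² - 2*u*(7 + f) (k(f, u) = -(f² + (7 + f)*(2*u)) = -(f² + 2*u*(7 + f)) = -f² - 2*u*(7 + f))
(227 + k(-1, -7))² = (227 + (-1*(-1)² - 14*(-7) - 2*(-1)*(-7)))² = (227 + (-1*1 + 98 - 14))² = (227 + (-1 + 98 - 14))² = (227 + 83)² = 310² = 96100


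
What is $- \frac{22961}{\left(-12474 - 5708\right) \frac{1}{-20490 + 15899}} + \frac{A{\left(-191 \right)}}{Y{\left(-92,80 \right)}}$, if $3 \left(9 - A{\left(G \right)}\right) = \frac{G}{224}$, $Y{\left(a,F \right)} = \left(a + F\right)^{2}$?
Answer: $- \frac{5100291886435}{879717888} \approx -5797.6$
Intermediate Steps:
$Y{\left(a,F \right)} = \left(F + a\right)^{2}$
$A{\left(G \right)} = 9 - \frac{G}{672}$ ($A{\left(G \right)} = 9 - \frac{G \frac{1}{224}}{3} = 9 - \frac{\frac{1}{224} G}{3} = 9 - \frac{G}{672}$)
$- \frac{22961}{\left(-12474 - 5708\right) \frac{1}{-20490 + 15899}} + \frac{A{\left(-191 \right)}}{Y{\left(-92,80 \right)}} = - \frac{22961}{\left(-12474 - 5708\right) \frac{1}{-20490 + 15899}} + \frac{9 - - \frac{191}{672}}{\left(80 - 92\right)^{2}} = - \frac{22961}{\left(-18182\right) \frac{1}{-4591}} + \frac{9 + \frac{191}{672}}{\left(-12\right)^{2}} = - \frac{22961}{\left(-18182\right) \left(- \frac{1}{4591}\right)} + \frac{6239}{672 \cdot 144} = - \frac{22961}{\frac{18182}{4591}} + \frac{6239}{672} \cdot \frac{1}{144} = \left(-22961\right) \frac{4591}{18182} + \frac{6239}{96768} = - \frac{105413951}{18182} + \frac{6239}{96768} = - \frac{5100291886435}{879717888}$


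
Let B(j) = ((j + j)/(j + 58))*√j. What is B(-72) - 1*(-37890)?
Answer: 37890 + 432*I*√2/7 ≈ 37890.0 + 87.277*I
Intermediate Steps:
B(j) = 2*j^(3/2)/(58 + j) (B(j) = ((2*j)/(58 + j))*√j = (2*j/(58 + j))*√j = 2*j^(3/2)/(58 + j))
B(-72) - 1*(-37890) = 2*(-72)^(3/2)/(58 - 72) - 1*(-37890) = 2*(-432*I*√2)/(-14) + 37890 = 2*(-432*I*√2)*(-1/14) + 37890 = 432*I*√2/7 + 37890 = 37890 + 432*I*√2/7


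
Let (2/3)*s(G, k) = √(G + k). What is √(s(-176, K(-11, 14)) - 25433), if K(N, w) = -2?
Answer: √(-101732 + 6*I*√178)/2 ≈ 0.062744 + 159.48*I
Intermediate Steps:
s(G, k) = 3*√(G + k)/2
√(s(-176, K(-11, 14)) - 25433) = √(3*√(-176 - 2)/2 - 25433) = √(3*√(-178)/2 - 25433) = √(3*(I*√178)/2 - 25433) = √(3*I*√178/2 - 25433) = √(-25433 + 3*I*√178/2)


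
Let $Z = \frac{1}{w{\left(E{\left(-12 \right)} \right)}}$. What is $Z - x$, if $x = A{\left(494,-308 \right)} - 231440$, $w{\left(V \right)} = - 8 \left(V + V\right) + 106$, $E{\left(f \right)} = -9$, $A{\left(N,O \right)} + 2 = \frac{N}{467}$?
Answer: $\frac{27020730467}{116750} \approx 2.3144 \cdot 10^{5}$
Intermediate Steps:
$A{\left(N,O \right)} = -2 + \frac{N}{467}$
$w{\left(V \right)} = 106 - 16 V$ ($w{\left(V \right)} = - 8 \cdot 2 V + 106 = - 16 V + 106 = 106 - 16 V$)
$x = - \frac{108082920}{467}$ ($x = \left(-2 + \frac{1}{467} \cdot 494\right) - 231440 = \left(-2 + \frac{494}{467}\right) - 231440 = - \frac{440}{467} - 231440 = - \frac{108082920}{467} \approx -2.3144 \cdot 10^{5}$)
$Z = \frac{1}{250}$ ($Z = \frac{1}{106 - -144} = \frac{1}{106 + 144} = \frac{1}{250} \approx 0.004$)
$Z - x = \frac{1}{250} - - \frac{108082920}{467} = \frac{1}{250} + \frac{108082920}{467} = \frac{27020730467}{116750}$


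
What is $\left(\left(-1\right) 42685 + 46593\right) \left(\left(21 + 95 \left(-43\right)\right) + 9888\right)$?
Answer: $22760192$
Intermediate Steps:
$\left(\left(-1\right) 42685 + 46593\right) \left(\left(21 + 95 \left(-43\right)\right) + 9888\right) = \left(-42685 + 46593\right) \left(\left(21 - 4085\right) + 9888\right) = 3908 \left(-4064 + 9888\right) = 3908 \cdot 5824 = 22760192$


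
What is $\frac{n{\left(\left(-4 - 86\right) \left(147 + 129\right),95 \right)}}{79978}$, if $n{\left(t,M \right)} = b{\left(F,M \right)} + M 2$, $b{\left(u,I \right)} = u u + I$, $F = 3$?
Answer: $\frac{147}{39989} \approx 0.003676$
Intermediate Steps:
$b{\left(u,I \right)} = I + u^{2}$ ($b{\left(u,I \right)} = u^{2} + I = I + u^{2}$)
$n{\left(t,M \right)} = 9 + 3 M$ ($n{\left(t,M \right)} = \left(M + 3^{2}\right) + M 2 = \left(M + 9\right) + 2 M = \left(9 + M\right) + 2 M = 9 + 3 M$)
$\frac{n{\left(\left(-4 - 86\right) \left(147 + 129\right),95 \right)}}{79978} = \frac{9 + 3 \cdot 95}{79978} = \left(9 + 285\right) \frac{1}{79978} = 294 \cdot \frac{1}{79978} = \frac{147}{39989}$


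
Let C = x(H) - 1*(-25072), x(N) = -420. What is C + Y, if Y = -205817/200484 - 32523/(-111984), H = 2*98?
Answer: 46120460870093/1870916688 ≈ 24651.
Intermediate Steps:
H = 196
C = 24652 (C = -420 - 1*(-25072) = -420 + 25072 = 24652)
Y = -1377322483/1870916688 (Y = -205817*1/200484 - 32523*(-1/111984) = -205817/200484 + 10841/37328 = -1377322483/1870916688 ≈ -0.73618)
C + Y = 24652 - 1377322483/1870916688 = 46120460870093/1870916688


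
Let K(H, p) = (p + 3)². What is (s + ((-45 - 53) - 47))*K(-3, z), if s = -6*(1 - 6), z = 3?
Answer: -4140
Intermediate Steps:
s = 30 (s = -6*(-5) = 30)
K(H, p) = (3 + p)²
(s + ((-45 - 53) - 47))*K(-3, z) = (30 + ((-45 - 53) - 47))*(3 + 3)² = (30 + (-98 - 47))*6² = (30 - 145)*36 = -115*36 = -4140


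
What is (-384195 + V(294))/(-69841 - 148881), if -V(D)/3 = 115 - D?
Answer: 191829/109361 ≈ 1.7541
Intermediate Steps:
V(D) = -345 + 3*D (V(D) = -3*(115 - D) = -345 + 3*D)
(-384195 + V(294))/(-69841 - 148881) = (-384195 + (-345 + 3*294))/(-69841 - 148881) = (-384195 + (-345 + 882))/(-218722) = (-384195 + 537)*(-1/218722) = -383658*(-1/218722) = 191829/109361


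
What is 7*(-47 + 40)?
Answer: -49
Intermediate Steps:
7*(-47 + 40) = 7*(-7) = -49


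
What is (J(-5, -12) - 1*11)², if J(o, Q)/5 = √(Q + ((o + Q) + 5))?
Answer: (11 - 10*I*√6)² ≈ -479.0 - 538.89*I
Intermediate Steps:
J(o, Q) = 5*√(5 + o + 2*Q) (J(o, Q) = 5*√(Q + ((o + Q) + 5)) = 5*√(Q + ((Q + o) + 5)) = 5*√(Q + (5 + Q + o)) = 5*√(5 + o + 2*Q))
(J(-5, -12) - 1*11)² = (5*√(5 - 5 + 2*(-12)) - 1*11)² = (5*√(5 - 5 - 24) - 11)² = (5*√(-24) - 11)² = (5*(2*I*√6) - 11)² = (10*I*√6 - 11)² = (-11 + 10*I*√6)²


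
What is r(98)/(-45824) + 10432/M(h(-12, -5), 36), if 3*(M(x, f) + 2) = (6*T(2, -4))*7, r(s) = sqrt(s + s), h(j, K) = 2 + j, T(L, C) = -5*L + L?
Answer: -119509391/1305984 ≈ -91.509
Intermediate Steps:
T(L, C) = -4*L
r(s) = sqrt(2)*sqrt(s) (r(s) = sqrt(2*s) = sqrt(2)*sqrt(s))
M(x, f) = -114 (M(x, f) = -2 + ((6*(-4*2))*7)/3 = -2 + ((6*(-8))*7)/3 = -2 + (-48*7)/3 = -2 + (1/3)*(-336) = -2 - 112 = -114)
r(98)/(-45824) + 10432/M(h(-12, -5), 36) = (sqrt(2)*sqrt(98))/(-45824) + 10432/(-114) = (sqrt(2)*(7*sqrt(2)))*(-1/45824) + 10432*(-1/114) = 14*(-1/45824) - 5216/57 = -7/22912 - 5216/57 = -119509391/1305984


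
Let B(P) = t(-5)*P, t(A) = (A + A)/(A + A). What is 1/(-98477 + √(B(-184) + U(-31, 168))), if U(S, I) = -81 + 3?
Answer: -98477/9697719791 - I*√262/9697719791 ≈ -1.0155e-5 - 1.6691e-9*I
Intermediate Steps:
U(S, I) = -78
t(A) = 1 (t(A) = (2*A)/((2*A)) = (2*A)*(1/(2*A)) = 1)
B(P) = P (B(P) = 1*P = P)
1/(-98477 + √(B(-184) + U(-31, 168))) = 1/(-98477 + √(-184 - 78)) = 1/(-98477 + √(-262)) = 1/(-98477 + I*√262)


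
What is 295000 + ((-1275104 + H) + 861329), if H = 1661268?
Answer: 1542493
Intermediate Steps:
295000 + ((-1275104 + H) + 861329) = 295000 + ((-1275104 + 1661268) + 861329) = 295000 + (386164 + 861329) = 295000 + 1247493 = 1542493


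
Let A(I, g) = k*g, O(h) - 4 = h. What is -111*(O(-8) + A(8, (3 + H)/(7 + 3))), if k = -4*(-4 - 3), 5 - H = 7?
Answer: 666/5 ≈ 133.20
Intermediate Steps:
H = -2 (H = 5 - 1*7 = 5 - 7 = -2)
k = 28 (k = -4*(-7) = 28)
O(h) = 4 + h
A(I, g) = 28*g
-111*(O(-8) + A(8, (3 + H)/(7 + 3))) = -111*((4 - 8) + 28*((3 - 2)/(7 + 3))) = -111*(-4 + 28*(1/10)) = -111*(-4 + 14/5) = -111*(-6/5) = 666/5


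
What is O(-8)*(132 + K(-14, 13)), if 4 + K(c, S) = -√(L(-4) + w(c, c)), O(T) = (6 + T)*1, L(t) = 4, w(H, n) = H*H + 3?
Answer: -256 + 2*√203 ≈ -227.50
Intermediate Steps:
w(H, n) = 3 + H² (w(H, n) = H² + 3 = 3 + H²)
O(T) = 6 + T
K(c, S) = -4 - √(7 + c²) (K(c, S) = -4 - √(4 + (3 + c²)) = -4 - √(7 + c²))
O(-8)*(132 + K(-14, 13)) = (6 - 8)*(132 + (-4 - √(7 + (-14)²))) = -2*(132 + (-4 - √(7 + 196))) = -2*(132 + (-4 - √203)) = -2*(128 - √203) = -256 + 2*√203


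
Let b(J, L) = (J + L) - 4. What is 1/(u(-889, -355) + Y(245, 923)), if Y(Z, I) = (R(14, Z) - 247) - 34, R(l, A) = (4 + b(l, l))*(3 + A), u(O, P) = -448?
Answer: 1/6215 ≈ 0.00016090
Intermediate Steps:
b(J, L) = -4 + J + L
R(l, A) = 2*l*(3 + A) (R(l, A) = (4 + (-4 + l + l))*(3 + A) = (4 + (-4 + 2*l))*(3 + A) = (2*l)*(3 + A) = 2*l*(3 + A))
Y(Z, I) = -197 + 28*Z (Y(Z, I) = (2*14*(3 + Z) - 247) - 34 = ((84 + 28*Z) - 247) - 34 = (-163 + 28*Z) - 34 = -197 + 28*Z)
1/(u(-889, -355) + Y(245, 923)) = 1/(-448 + (-197 + 28*245)) = 1/(-448 + (-197 + 6860)) = 1/(-448 + 6663) = 1/6215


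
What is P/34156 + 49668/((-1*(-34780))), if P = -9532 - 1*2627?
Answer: 318392547/296986420 ≈ 1.0721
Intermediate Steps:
P = -12159 (P = -9532 - 2627 = -12159)
P/34156 + 49668/((-1*(-34780))) = -12159/34156 + 49668/((-1*(-34780))) = -12159*1/34156 + 49668/34780 = -12159/34156 + 49668*(1/34780) = -12159/34156 + 12417/8695 = 318392547/296986420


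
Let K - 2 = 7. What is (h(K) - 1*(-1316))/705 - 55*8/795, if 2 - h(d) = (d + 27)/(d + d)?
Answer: 348/265 ≈ 1.3132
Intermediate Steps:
K = 9 (K = 2 + 7 = 9)
h(d) = 2 - (27 + d)/(2*d) (h(d) = 2 - (d + 27)/(d + d) = 2 - (27 + d)/(2*d))
(h(K) - 1*(-1316))/705 - 55*8/795 = ((3/2)*(-9 + 9)/9 - 1*(-1316))/705 - 55*8/795 = ((3/2)*(⅑)*0 + 1316)*(1/705) - 440*1/795 = (0 + 1316)*(1/705) - 88/159 = 1316*(1/705) - 88/159 = 28/15 - 88/159 = 348/265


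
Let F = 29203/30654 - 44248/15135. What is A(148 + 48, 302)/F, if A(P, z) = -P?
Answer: 30311288280/304796929 ≈ 99.448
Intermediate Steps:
F = -304796929/154649430 (F = 29203*(1/30654) - 44248*1/15135 = 29203/30654 - 44248/15135 = -304796929/154649430 ≈ -1.9709)
A(148 + 48, 302)/F = (-(148 + 48))/(-304796929/154649430) = -1*196*(-154649430/304796929) = -196*(-154649430/304796929) = 30311288280/304796929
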